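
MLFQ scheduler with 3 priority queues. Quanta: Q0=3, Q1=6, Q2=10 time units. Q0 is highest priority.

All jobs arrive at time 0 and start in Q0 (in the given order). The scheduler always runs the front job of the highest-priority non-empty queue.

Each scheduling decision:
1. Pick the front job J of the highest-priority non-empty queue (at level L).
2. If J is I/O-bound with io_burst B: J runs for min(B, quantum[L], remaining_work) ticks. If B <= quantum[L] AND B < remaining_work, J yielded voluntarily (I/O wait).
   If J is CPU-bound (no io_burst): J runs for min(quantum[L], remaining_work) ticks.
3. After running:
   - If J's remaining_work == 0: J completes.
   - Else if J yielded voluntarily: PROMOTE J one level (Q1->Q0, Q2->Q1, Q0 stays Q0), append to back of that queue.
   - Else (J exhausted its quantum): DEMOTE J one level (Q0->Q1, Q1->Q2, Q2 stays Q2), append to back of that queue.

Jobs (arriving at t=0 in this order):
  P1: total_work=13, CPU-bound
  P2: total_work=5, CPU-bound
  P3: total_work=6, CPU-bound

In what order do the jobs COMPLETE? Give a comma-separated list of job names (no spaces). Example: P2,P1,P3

Answer: P2,P3,P1

Derivation:
t=0-3: P1@Q0 runs 3, rem=10, quantum used, demote→Q1. Q0=[P2,P3] Q1=[P1] Q2=[]
t=3-6: P2@Q0 runs 3, rem=2, quantum used, demote→Q1. Q0=[P3] Q1=[P1,P2] Q2=[]
t=6-9: P3@Q0 runs 3, rem=3, quantum used, demote→Q1. Q0=[] Q1=[P1,P2,P3] Q2=[]
t=9-15: P1@Q1 runs 6, rem=4, quantum used, demote→Q2. Q0=[] Q1=[P2,P3] Q2=[P1]
t=15-17: P2@Q1 runs 2, rem=0, completes. Q0=[] Q1=[P3] Q2=[P1]
t=17-20: P3@Q1 runs 3, rem=0, completes. Q0=[] Q1=[] Q2=[P1]
t=20-24: P1@Q2 runs 4, rem=0, completes. Q0=[] Q1=[] Q2=[]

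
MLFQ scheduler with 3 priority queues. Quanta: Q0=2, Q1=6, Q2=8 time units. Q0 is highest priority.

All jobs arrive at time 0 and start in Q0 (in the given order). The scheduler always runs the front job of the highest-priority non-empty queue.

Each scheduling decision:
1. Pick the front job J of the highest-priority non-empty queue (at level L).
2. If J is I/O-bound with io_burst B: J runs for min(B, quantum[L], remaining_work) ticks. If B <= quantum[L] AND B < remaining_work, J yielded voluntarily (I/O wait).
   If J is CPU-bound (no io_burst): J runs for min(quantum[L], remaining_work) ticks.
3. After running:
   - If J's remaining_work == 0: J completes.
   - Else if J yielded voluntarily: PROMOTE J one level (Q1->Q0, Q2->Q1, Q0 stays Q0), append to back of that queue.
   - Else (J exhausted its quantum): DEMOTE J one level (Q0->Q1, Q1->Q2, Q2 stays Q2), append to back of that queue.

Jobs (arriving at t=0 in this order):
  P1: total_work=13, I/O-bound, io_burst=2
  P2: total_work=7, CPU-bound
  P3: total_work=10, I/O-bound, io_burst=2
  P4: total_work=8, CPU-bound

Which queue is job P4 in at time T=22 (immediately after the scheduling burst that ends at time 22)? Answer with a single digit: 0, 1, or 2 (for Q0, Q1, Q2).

Answer: 1

Derivation:
t=0-2: P1@Q0 runs 2, rem=11, I/O yield, promote→Q0. Q0=[P2,P3,P4,P1] Q1=[] Q2=[]
t=2-4: P2@Q0 runs 2, rem=5, quantum used, demote→Q1. Q0=[P3,P4,P1] Q1=[P2] Q2=[]
t=4-6: P3@Q0 runs 2, rem=8, I/O yield, promote→Q0. Q0=[P4,P1,P3] Q1=[P2] Q2=[]
t=6-8: P4@Q0 runs 2, rem=6, quantum used, demote→Q1. Q0=[P1,P3] Q1=[P2,P4] Q2=[]
t=8-10: P1@Q0 runs 2, rem=9, I/O yield, promote→Q0. Q0=[P3,P1] Q1=[P2,P4] Q2=[]
t=10-12: P3@Q0 runs 2, rem=6, I/O yield, promote→Q0. Q0=[P1,P3] Q1=[P2,P4] Q2=[]
t=12-14: P1@Q0 runs 2, rem=7, I/O yield, promote→Q0. Q0=[P3,P1] Q1=[P2,P4] Q2=[]
t=14-16: P3@Q0 runs 2, rem=4, I/O yield, promote→Q0. Q0=[P1,P3] Q1=[P2,P4] Q2=[]
t=16-18: P1@Q0 runs 2, rem=5, I/O yield, promote→Q0. Q0=[P3,P1] Q1=[P2,P4] Q2=[]
t=18-20: P3@Q0 runs 2, rem=2, I/O yield, promote→Q0. Q0=[P1,P3] Q1=[P2,P4] Q2=[]
t=20-22: P1@Q0 runs 2, rem=3, I/O yield, promote→Q0. Q0=[P3,P1] Q1=[P2,P4] Q2=[]
t=22-24: P3@Q0 runs 2, rem=0, completes. Q0=[P1] Q1=[P2,P4] Q2=[]
t=24-26: P1@Q0 runs 2, rem=1, I/O yield, promote→Q0. Q0=[P1] Q1=[P2,P4] Q2=[]
t=26-27: P1@Q0 runs 1, rem=0, completes. Q0=[] Q1=[P2,P4] Q2=[]
t=27-32: P2@Q1 runs 5, rem=0, completes. Q0=[] Q1=[P4] Q2=[]
t=32-38: P4@Q1 runs 6, rem=0, completes. Q0=[] Q1=[] Q2=[]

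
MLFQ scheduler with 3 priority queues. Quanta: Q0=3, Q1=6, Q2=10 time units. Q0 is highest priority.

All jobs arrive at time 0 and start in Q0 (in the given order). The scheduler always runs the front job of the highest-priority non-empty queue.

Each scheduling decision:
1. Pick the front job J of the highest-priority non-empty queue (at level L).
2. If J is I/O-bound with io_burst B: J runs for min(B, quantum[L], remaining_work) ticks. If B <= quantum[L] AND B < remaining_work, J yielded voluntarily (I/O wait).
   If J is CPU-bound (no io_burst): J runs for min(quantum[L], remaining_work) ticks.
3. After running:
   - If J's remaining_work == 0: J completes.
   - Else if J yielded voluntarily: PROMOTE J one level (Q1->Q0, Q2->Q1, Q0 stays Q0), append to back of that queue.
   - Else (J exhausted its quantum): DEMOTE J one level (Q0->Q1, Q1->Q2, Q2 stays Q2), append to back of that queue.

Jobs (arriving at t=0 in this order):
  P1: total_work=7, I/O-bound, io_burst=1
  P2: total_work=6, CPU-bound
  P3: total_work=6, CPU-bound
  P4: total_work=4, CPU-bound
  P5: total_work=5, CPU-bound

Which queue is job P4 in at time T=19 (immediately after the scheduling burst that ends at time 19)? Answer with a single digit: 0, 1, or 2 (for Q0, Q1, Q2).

Answer: 1

Derivation:
t=0-1: P1@Q0 runs 1, rem=6, I/O yield, promote→Q0. Q0=[P2,P3,P4,P5,P1] Q1=[] Q2=[]
t=1-4: P2@Q0 runs 3, rem=3, quantum used, demote→Q1. Q0=[P3,P4,P5,P1] Q1=[P2] Q2=[]
t=4-7: P3@Q0 runs 3, rem=3, quantum used, demote→Q1. Q0=[P4,P5,P1] Q1=[P2,P3] Q2=[]
t=7-10: P4@Q0 runs 3, rem=1, quantum used, demote→Q1. Q0=[P5,P1] Q1=[P2,P3,P4] Q2=[]
t=10-13: P5@Q0 runs 3, rem=2, quantum used, demote→Q1. Q0=[P1] Q1=[P2,P3,P4,P5] Q2=[]
t=13-14: P1@Q0 runs 1, rem=5, I/O yield, promote→Q0. Q0=[P1] Q1=[P2,P3,P4,P5] Q2=[]
t=14-15: P1@Q0 runs 1, rem=4, I/O yield, promote→Q0. Q0=[P1] Q1=[P2,P3,P4,P5] Q2=[]
t=15-16: P1@Q0 runs 1, rem=3, I/O yield, promote→Q0. Q0=[P1] Q1=[P2,P3,P4,P5] Q2=[]
t=16-17: P1@Q0 runs 1, rem=2, I/O yield, promote→Q0. Q0=[P1] Q1=[P2,P3,P4,P5] Q2=[]
t=17-18: P1@Q0 runs 1, rem=1, I/O yield, promote→Q0. Q0=[P1] Q1=[P2,P3,P4,P5] Q2=[]
t=18-19: P1@Q0 runs 1, rem=0, completes. Q0=[] Q1=[P2,P3,P4,P5] Q2=[]
t=19-22: P2@Q1 runs 3, rem=0, completes. Q0=[] Q1=[P3,P4,P5] Q2=[]
t=22-25: P3@Q1 runs 3, rem=0, completes. Q0=[] Q1=[P4,P5] Q2=[]
t=25-26: P4@Q1 runs 1, rem=0, completes. Q0=[] Q1=[P5] Q2=[]
t=26-28: P5@Q1 runs 2, rem=0, completes. Q0=[] Q1=[] Q2=[]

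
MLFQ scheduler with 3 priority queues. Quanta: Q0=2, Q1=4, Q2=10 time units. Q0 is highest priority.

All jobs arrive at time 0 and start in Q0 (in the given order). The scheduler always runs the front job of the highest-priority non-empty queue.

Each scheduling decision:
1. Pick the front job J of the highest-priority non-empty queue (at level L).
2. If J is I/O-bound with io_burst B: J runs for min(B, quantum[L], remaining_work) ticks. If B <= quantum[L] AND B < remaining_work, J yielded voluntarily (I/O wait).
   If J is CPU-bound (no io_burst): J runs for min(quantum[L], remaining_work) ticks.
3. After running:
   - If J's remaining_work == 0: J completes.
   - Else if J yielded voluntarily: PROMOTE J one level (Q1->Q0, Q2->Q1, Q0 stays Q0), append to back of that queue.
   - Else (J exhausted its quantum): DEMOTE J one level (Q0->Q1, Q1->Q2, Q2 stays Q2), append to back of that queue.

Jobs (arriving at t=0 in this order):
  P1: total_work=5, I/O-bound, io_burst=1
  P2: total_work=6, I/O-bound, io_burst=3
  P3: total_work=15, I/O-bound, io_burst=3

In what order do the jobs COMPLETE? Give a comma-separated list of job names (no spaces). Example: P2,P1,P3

Answer: P1,P2,P3

Derivation:
t=0-1: P1@Q0 runs 1, rem=4, I/O yield, promote→Q0. Q0=[P2,P3,P1] Q1=[] Q2=[]
t=1-3: P2@Q0 runs 2, rem=4, quantum used, demote→Q1. Q0=[P3,P1] Q1=[P2] Q2=[]
t=3-5: P3@Q0 runs 2, rem=13, quantum used, demote→Q1. Q0=[P1] Q1=[P2,P3] Q2=[]
t=5-6: P1@Q0 runs 1, rem=3, I/O yield, promote→Q0. Q0=[P1] Q1=[P2,P3] Q2=[]
t=6-7: P1@Q0 runs 1, rem=2, I/O yield, promote→Q0. Q0=[P1] Q1=[P2,P3] Q2=[]
t=7-8: P1@Q0 runs 1, rem=1, I/O yield, promote→Q0. Q0=[P1] Q1=[P2,P3] Q2=[]
t=8-9: P1@Q0 runs 1, rem=0, completes. Q0=[] Q1=[P2,P3] Q2=[]
t=9-12: P2@Q1 runs 3, rem=1, I/O yield, promote→Q0. Q0=[P2] Q1=[P3] Q2=[]
t=12-13: P2@Q0 runs 1, rem=0, completes. Q0=[] Q1=[P3] Q2=[]
t=13-16: P3@Q1 runs 3, rem=10, I/O yield, promote→Q0. Q0=[P3] Q1=[] Q2=[]
t=16-18: P3@Q0 runs 2, rem=8, quantum used, demote→Q1. Q0=[] Q1=[P3] Q2=[]
t=18-21: P3@Q1 runs 3, rem=5, I/O yield, promote→Q0. Q0=[P3] Q1=[] Q2=[]
t=21-23: P3@Q0 runs 2, rem=3, quantum used, demote→Q1. Q0=[] Q1=[P3] Q2=[]
t=23-26: P3@Q1 runs 3, rem=0, completes. Q0=[] Q1=[] Q2=[]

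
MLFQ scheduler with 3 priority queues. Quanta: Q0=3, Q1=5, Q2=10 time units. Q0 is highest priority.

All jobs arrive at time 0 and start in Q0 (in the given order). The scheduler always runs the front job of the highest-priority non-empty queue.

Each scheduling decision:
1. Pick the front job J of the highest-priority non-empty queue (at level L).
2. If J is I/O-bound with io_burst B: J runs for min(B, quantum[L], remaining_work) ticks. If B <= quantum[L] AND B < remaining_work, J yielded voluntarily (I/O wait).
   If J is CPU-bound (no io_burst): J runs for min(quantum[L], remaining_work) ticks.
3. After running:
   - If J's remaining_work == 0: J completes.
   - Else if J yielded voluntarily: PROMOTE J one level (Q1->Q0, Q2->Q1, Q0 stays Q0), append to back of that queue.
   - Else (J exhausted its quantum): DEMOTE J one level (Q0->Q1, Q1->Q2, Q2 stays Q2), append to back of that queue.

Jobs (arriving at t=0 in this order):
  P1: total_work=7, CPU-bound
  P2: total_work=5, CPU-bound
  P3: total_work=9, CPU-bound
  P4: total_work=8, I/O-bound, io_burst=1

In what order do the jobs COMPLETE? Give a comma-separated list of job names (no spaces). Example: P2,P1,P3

Answer: P4,P1,P2,P3

Derivation:
t=0-3: P1@Q0 runs 3, rem=4, quantum used, demote→Q1. Q0=[P2,P3,P4] Q1=[P1] Q2=[]
t=3-6: P2@Q0 runs 3, rem=2, quantum used, demote→Q1. Q0=[P3,P4] Q1=[P1,P2] Q2=[]
t=6-9: P3@Q0 runs 3, rem=6, quantum used, demote→Q1. Q0=[P4] Q1=[P1,P2,P3] Q2=[]
t=9-10: P4@Q0 runs 1, rem=7, I/O yield, promote→Q0. Q0=[P4] Q1=[P1,P2,P3] Q2=[]
t=10-11: P4@Q0 runs 1, rem=6, I/O yield, promote→Q0. Q0=[P4] Q1=[P1,P2,P3] Q2=[]
t=11-12: P4@Q0 runs 1, rem=5, I/O yield, promote→Q0. Q0=[P4] Q1=[P1,P2,P3] Q2=[]
t=12-13: P4@Q0 runs 1, rem=4, I/O yield, promote→Q0. Q0=[P4] Q1=[P1,P2,P3] Q2=[]
t=13-14: P4@Q0 runs 1, rem=3, I/O yield, promote→Q0. Q0=[P4] Q1=[P1,P2,P3] Q2=[]
t=14-15: P4@Q0 runs 1, rem=2, I/O yield, promote→Q0. Q0=[P4] Q1=[P1,P2,P3] Q2=[]
t=15-16: P4@Q0 runs 1, rem=1, I/O yield, promote→Q0. Q0=[P4] Q1=[P1,P2,P3] Q2=[]
t=16-17: P4@Q0 runs 1, rem=0, completes. Q0=[] Q1=[P1,P2,P3] Q2=[]
t=17-21: P1@Q1 runs 4, rem=0, completes. Q0=[] Q1=[P2,P3] Q2=[]
t=21-23: P2@Q1 runs 2, rem=0, completes. Q0=[] Q1=[P3] Q2=[]
t=23-28: P3@Q1 runs 5, rem=1, quantum used, demote→Q2. Q0=[] Q1=[] Q2=[P3]
t=28-29: P3@Q2 runs 1, rem=0, completes. Q0=[] Q1=[] Q2=[]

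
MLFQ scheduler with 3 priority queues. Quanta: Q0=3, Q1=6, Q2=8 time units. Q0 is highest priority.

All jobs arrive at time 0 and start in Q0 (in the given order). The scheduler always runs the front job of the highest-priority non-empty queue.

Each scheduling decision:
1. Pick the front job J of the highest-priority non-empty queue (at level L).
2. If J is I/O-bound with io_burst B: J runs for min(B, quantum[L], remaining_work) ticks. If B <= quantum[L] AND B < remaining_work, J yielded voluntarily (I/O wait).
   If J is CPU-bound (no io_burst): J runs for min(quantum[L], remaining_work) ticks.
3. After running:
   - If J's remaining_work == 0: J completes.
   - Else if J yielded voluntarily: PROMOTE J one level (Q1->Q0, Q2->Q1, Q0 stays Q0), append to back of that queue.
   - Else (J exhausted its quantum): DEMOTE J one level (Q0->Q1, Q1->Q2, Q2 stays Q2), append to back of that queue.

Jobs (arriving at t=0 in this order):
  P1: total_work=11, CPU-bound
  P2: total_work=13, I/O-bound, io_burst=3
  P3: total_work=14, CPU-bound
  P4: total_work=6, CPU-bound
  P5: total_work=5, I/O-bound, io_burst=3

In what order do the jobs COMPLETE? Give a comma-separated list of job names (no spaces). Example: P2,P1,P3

Answer: P5,P2,P4,P1,P3

Derivation:
t=0-3: P1@Q0 runs 3, rem=8, quantum used, demote→Q1. Q0=[P2,P3,P4,P5] Q1=[P1] Q2=[]
t=3-6: P2@Q0 runs 3, rem=10, I/O yield, promote→Q0. Q0=[P3,P4,P5,P2] Q1=[P1] Q2=[]
t=6-9: P3@Q0 runs 3, rem=11, quantum used, demote→Q1. Q0=[P4,P5,P2] Q1=[P1,P3] Q2=[]
t=9-12: P4@Q0 runs 3, rem=3, quantum used, demote→Q1. Q0=[P5,P2] Q1=[P1,P3,P4] Q2=[]
t=12-15: P5@Q0 runs 3, rem=2, I/O yield, promote→Q0. Q0=[P2,P5] Q1=[P1,P3,P4] Q2=[]
t=15-18: P2@Q0 runs 3, rem=7, I/O yield, promote→Q0. Q0=[P5,P2] Q1=[P1,P3,P4] Q2=[]
t=18-20: P5@Q0 runs 2, rem=0, completes. Q0=[P2] Q1=[P1,P3,P4] Q2=[]
t=20-23: P2@Q0 runs 3, rem=4, I/O yield, promote→Q0. Q0=[P2] Q1=[P1,P3,P4] Q2=[]
t=23-26: P2@Q0 runs 3, rem=1, I/O yield, promote→Q0. Q0=[P2] Q1=[P1,P3,P4] Q2=[]
t=26-27: P2@Q0 runs 1, rem=0, completes. Q0=[] Q1=[P1,P3,P4] Q2=[]
t=27-33: P1@Q1 runs 6, rem=2, quantum used, demote→Q2. Q0=[] Q1=[P3,P4] Q2=[P1]
t=33-39: P3@Q1 runs 6, rem=5, quantum used, demote→Q2. Q0=[] Q1=[P4] Q2=[P1,P3]
t=39-42: P4@Q1 runs 3, rem=0, completes. Q0=[] Q1=[] Q2=[P1,P3]
t=42-44: P1@Q2 runs 2, rem=0, completes. Q0=[] Q1=[] Q2=[P3]
t=44-49: P3@Q2 runs 5, rem=0, completes. Q0=[] Q1=[] Q2=[]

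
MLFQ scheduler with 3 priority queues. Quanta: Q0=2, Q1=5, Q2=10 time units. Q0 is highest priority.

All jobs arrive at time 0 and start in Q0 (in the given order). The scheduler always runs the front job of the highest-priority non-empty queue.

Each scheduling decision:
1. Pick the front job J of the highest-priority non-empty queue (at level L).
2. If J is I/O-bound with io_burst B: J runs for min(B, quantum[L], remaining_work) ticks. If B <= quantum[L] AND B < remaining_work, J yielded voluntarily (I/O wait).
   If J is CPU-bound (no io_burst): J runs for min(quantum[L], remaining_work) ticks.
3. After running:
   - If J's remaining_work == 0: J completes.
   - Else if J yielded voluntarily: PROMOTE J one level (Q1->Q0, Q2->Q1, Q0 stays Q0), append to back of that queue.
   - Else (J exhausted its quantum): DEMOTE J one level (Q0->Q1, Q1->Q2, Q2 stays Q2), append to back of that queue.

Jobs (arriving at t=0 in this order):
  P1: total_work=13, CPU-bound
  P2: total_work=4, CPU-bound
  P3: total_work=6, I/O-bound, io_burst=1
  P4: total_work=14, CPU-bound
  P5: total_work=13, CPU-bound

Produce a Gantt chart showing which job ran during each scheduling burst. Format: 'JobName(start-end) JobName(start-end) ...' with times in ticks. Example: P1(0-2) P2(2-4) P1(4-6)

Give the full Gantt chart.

Answer: P1(0-2) P2(2-4) P3(4-5) P4(5-7) P5(7-9) P3(9-10) P3(10-11) P3(11-12) P3(12-13) P3(13-14) P1(14-19) P2(19-21) P4(21-26) P5(26-31) P1(31-37) P4(37-44) P5(44-50)

Derivation:
t=0-2: P1@Q0 runs 2, rem=11, quantum used, demote→Q1. Q0=[P2,P3,P4,P5] Q1=[P1] Q2=[]
t=2-4: P2@Q0 runs 2, rem=2, quantum used, demote→Q1. Q0=[P3,P4,P5] Q1=[P1,P2] Q2=[]
t=4-5: P3@Q0 runs 1, rem=5, I/O yield, promote→Q0. Q0=[P4,P5,P3] Q1=[P1,P2] Q2=[]
t=5-7: P4@Q0 runs 2, rem=12, quantum used, demote→Q1. Q0=[P5,P3] Q1=[P1,P2,P4] Q2=[]
t=7-9: P5@Q0 runs 2, rem=11, quantum used, demote→Q1. Q0=[P3] Q1=[P1,P2,P4,P5] Q2=[]
t=9-10: P3@Q0 runs 1, rem=4, I/O yield, promote→Q0. Q0=[P3] Q1=[P1,P2,P4,P5] Q2=[]
t=10-11: P3@Q0 runs 1, rem=3, I/O yield, promote→Q0. Q0=[P3] Q1=[P1,P2,P4,P5] Q2=[]
t=11-12: P3@Q0 runs 1, rem=2, I/O yield, promote→Q0. Q0=[P3] Q1=[P1,P2,P4,P5] Q2=[]
t=12-13: P3@Q0 runs 1, rem=1, I/O yield, promote→Q0. Q0=[P3] Q1=[P1,P2,P4,P5] Q2=[]
t=13-14: P3@Q0 runs 1, rem=0, completes. Q0=[] Q1=[P1,P2,P4,P5] Q2=[]
t=14-19: P1@Q1 runs 5, rem=6, quantum used, demote→Q2. Q0=[] Q1=[P2,P4,P5] Q2=[P1]
t=19-21: P2@Q1 runs 2, rem=0, completes. Q0=[] Q1=[P4,P5] Q2=[P1]
t=21-26: P4@Q1 runs 5, rem=7, quantum used, demote→Q2. Q0=[] Q1=[P5] Q2=[P1,P4]
t=26-31: P5@Q1 runs 5, rem=6, quantum used, demote→Q2. Q0=[] Q1=[] Q2=[P1,P4,P5]
t=31-37: P1@Q2 runs 6, rem=0, completes. Q0=[] Q1=[] Q2=[P4,P5]
t=37-44: P4@Q2 runs 7, rem=0, completes. Q0=[] Q1=[] Q2=[P5]
t=44-50: P5@Q2 runs 6, rem=0, completes. Q0=[] Q1=[] Q2=[]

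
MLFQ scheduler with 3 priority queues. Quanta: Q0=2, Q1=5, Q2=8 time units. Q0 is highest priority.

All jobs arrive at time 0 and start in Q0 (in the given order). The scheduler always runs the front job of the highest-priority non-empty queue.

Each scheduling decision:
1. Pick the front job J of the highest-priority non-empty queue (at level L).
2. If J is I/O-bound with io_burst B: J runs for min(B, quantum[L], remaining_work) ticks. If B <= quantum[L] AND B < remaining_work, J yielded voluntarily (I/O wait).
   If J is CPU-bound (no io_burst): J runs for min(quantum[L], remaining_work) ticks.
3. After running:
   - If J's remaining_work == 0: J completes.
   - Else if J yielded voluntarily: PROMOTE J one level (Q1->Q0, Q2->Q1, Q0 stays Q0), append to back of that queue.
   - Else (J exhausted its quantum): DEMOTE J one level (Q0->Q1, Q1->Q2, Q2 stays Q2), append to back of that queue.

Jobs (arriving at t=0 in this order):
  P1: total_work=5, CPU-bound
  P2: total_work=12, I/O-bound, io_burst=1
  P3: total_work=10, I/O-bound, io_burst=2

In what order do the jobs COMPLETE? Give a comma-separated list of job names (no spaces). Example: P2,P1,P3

Answer: P3,P2,P1

Derivation:
t=0-2: P1@Q0 runs 2, rem=3, quantum used, demote→Q1. Q0=[P2,P3] Q1=[P1] Q2=[]
t=2-3: P2@Q0 runs 1, rem=11, I/O yield, promote→Q0. Q0=[P3,P2] Q1=[P1] Q2=[]
t=3-5: P3@Q0 runs 2, rem=8, I/O yield, promote→Q0. Q0=[P2,P3] Q1=[P1] Q2=[]
t=5-6: P2@Q0 runs 1, rem=10, I/O yield, promote→Q0. Q0=[P3,P2] Q1=[P1] Q2=[]
t=6-8: P3@Q0 runs 2, rem=6, I/O yield, promote→Q0. Q0=[P2,P3] Q1=[P1] Q2=[]
t=8-9: P2@Q0 runs 1, rem=9, I/O yield, promote→Q0. Q0=[P3,P2] Q1=[P1] Q2=[]
t=9-11: P3@Q0 runs 2, rem=4, I/O yield, promote→Q0. Q0=[P2,P3] Q1=[P1] Q2=[]
t=11-12: P2@Q0 runs 1, rem=8, I/O yield, promote→Q0. Q0=[P3,P2] Q1=[P1] Q2=[]
t=12-14: P3@Q0 runs 2, rem=2, I/O yield, promote→Q0. Q0=[P2,P3] Q1=[P1] Q2=[]
t=14-15: P2@Q0 runs 1, rem=7, I/O yield, promote→Q0. Q0=[P3,P2] Q1=[P1] Q2=[]
t=15-17: P3@Q0 runs 2, rem=0, completes. Q0=[P2] Q1=[P1] Q2=[]
t=17-18: P2@Q0 runs 1, rem=6, I/O yield, promote→Q0. Q0=[P2] Q1=[P1] Q2=[]
t=18-19: P2@Q0 runs 1, rem=5, I/O yield, promote→Q0. Q0=[P2] Q1=[P1] Q2=[]
t=19-20: P2@Q0 runs 1, rem=4, I/O yield, promote→Q0. Q0=[P2] Q1=[P1] Q2=[]
t=20-21: P2@Q0 runs 1, rem=3, I/O yield, promote→Q0. Q0=[P2] Q1=[P1] Q2=[]
t=21-22: P2@Q0 runs 1, rem=2, I/O yield, promote→Q0. Q0=[P2] Q1=[P1] Q2=[]
t=22-23: P2@Q0 runs 1, rem=1, I/O yield, promote→Q0. Q0=[P2] Q1=[P1] Q2=[]
t=23-24: P2@Q0 runs 1, rem=0, completes. Q0=[] Q1=[P1] Q2=[]
t=24-27: P1@Q1 runs 3, rem=0, completes. Q0=[] Q1=[] Q2=[]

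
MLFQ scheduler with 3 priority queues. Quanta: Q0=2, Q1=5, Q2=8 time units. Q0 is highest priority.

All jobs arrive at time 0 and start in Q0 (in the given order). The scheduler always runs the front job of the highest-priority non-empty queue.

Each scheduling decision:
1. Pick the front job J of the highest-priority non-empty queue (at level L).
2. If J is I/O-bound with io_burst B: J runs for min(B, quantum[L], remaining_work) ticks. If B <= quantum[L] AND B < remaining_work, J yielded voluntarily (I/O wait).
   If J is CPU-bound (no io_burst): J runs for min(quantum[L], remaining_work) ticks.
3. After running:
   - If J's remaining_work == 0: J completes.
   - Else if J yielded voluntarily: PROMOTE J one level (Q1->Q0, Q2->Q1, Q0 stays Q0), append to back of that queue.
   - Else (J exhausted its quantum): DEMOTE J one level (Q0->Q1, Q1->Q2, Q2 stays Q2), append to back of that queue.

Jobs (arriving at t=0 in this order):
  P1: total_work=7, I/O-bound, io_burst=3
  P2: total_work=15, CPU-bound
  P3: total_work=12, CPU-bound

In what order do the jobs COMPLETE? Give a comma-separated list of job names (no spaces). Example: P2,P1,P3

Answer: P1,P2,P3

Derivation:
t=0-2: P1@Q0 runs 2, rem=5, quantum used, demote→Q1. Q0=[P2,P3] Q1=[P1] Q2=[]
t=2-4: P2@Q0 runs 2, rem=13, quantum used, demote→Q1. Q0=[P3] Q1=[P1,P2] Q2=[]
t=4-6: P3@Q0 runs 2, rem=10, quantum used, demote→Q1. Q0=[] Q1=[P1,P2,P3] Q2=[]
t=6-9: P1@Q1 runs 3, rem=2, I/O yield, promote→Q0. Q0=[P1] Q1=[P2,P3] Q2=[]
t=9-11: P1@Q0 runs 2, rem=0, completes. Q0=[] Q1=[P2,P3] Q2=[]
t=11-16: P2@Q1 runs 5, rem=8, quantum used, demote→Q2. Q0=[] Q1=[P3] Q2=[P2]
t=16-21: P3@Q1 runs 5, rem=5, quantum used, demote→Q2. Q0=[] Q1=[] Q2=[P2,P3]
t=21-29: P2@Q2 runs 8, rem=0, completes. Q0=[] Q1=[] Q2=[P3]
t=29-34: P3@Q2 runs 5, rem=0, completes. Q0=[] Q1=[] Q2=[]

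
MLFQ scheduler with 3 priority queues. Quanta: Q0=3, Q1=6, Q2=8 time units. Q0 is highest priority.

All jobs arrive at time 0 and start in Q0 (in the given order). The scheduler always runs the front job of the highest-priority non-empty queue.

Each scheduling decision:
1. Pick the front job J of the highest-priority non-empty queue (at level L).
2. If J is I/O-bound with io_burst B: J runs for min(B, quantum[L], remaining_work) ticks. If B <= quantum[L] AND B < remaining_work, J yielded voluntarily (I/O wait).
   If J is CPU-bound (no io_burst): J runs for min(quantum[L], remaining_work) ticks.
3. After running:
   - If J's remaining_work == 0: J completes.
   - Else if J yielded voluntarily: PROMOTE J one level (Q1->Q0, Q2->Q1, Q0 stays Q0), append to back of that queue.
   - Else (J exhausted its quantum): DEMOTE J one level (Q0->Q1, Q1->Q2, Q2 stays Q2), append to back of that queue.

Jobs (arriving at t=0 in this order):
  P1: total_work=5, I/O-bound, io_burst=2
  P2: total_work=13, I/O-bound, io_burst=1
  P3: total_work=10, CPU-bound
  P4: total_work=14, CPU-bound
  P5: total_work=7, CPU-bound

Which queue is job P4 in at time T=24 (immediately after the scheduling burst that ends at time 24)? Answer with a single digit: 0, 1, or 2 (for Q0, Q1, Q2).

t=0-2: P1@Q0 runs 2, rem=3, I/O yield, promote→Q0. Q0=[P2,P3,P4,P5,P1] Q1=[] Q2=[]
t=2-3: P2@Q0 runs 1, rem=12, I/O yield, promote→Q0. Q0=[P3,P4,P5,P1,P2] Q1=[] Q2=[]
t=3-6: P3@Q0 runs 3, rem=7, quantum used, demote→Q1. Q0=[P4,P5,P1,P2] Q1=[P3] Q2=[]
t=6-9: P4@Q0 runs 3, rem=11, quantum used, demote→Q1. Q0=[P5,P1,P2] Q1=[P3,P4] Q2=[]
t=9-12: P5@Q0 runs 3, rem=4, quantum used, demote→Q1. Q0=[P1,P2] Q1=[P3,P4,P5] Q2=[]
t=12-14: P1@Q0 runs 2, rem=1, I/O yield, promote→Q0. Q0=[P2,P1] Q1=[P3,P4,P5] Q2=[]
t=14-15: P2@Q0 runs 1, rem=11, I/O yield, promote→Q0. Q0=[P1,P2] Q1=[P3,P4,P5] Q2=[]
t=15-16: P1@Q0 runs 1, rem=0, completes. Q0=[P2] Q1=[P3,P4,P5] Q2=[]
t=16-17: P2@Q0 runs 1, rem=10, I/O yield, promote→Q0. Q0=[P2] Q1=[P3,P4,P5] Q2=[]
t=17-18: P2@Q0 runs 1, rem=9, I/O yield, promote→Q0. Q0=[P2] Q1=[P3,P4,P5] Q2=[]
t=18-19: P2@Q0 runs 1, rem=8, I/O yield, promote→Q0. Q0=[P2] Q1=[P3,P4,P5] Q2=[]
t=19-20: P2@Q0 runs 1, rem=7, I/O yield, promote→Q0. Q0=[P2] Q1=[P3,P4,P5] Q2=[]
t=20-21: P2@Q0 runs 1, rem=6, I/O yield, promote→Q0. Q0=[P2] Q1=[P3,P4,P5] Q2=[]
t=21-22: P2@Q0 runs 1, rem=5, I/O yield, promote→Q0. Q0=[P2] Q1=[P3,P4,P5] Q2=[]
t=22-23: P2@Q0 runs 1, rem=4, I/O yield, promote→Q0. Q0=[P2] Q1=[P3,P4,P5] Q2=[]
t=23-24: P2@Q0 runs 1, rem=3, I/O yield, promote→Q0. Q0=[P2] Q1=[P3,P4,P5] Q2=[]
t=24-25: P2@Q0 runs 1, rem=2, I/O yield, promote→Q0. Q0=[P2] Q1=[P3,P4,P5] Q2=[]
t=25-26: P2@Q0 runs 1, rem=1, I/O yield, promote→Q0. Q0=[P2] Q1=[P3,P4,P5] Q2=[]
t=26-27: P2@Q0 runs 1, rem=0, completes. Q0=[] Q1=[P3,P4,P5] Q2=[]
t=27-33: P3@Q1 runs 6, rem=1, quantum used, demote→Q2. Q0=[] Q1=[P4,P5] Q2=[P3]
t=33-39: P4@Q1 runs 6, rem=5, quantum used, demote→Q2. Q0=[] Q1=[P5] Q2=[P3,P4]
t=39-43: P5@Q1 runs 4, rem=0, completes. Q0=[] Q1=[] Q2=[P3,P4]
t=43-44: P3@Q2 runs 1, rem=0, completes. Q0=[] Q1=[] Q2=[P4]
t=44-49: P4@Q2 runs 5, rem=0, completes. Q0=[] Q1=[] Q2=[]

Answer: 1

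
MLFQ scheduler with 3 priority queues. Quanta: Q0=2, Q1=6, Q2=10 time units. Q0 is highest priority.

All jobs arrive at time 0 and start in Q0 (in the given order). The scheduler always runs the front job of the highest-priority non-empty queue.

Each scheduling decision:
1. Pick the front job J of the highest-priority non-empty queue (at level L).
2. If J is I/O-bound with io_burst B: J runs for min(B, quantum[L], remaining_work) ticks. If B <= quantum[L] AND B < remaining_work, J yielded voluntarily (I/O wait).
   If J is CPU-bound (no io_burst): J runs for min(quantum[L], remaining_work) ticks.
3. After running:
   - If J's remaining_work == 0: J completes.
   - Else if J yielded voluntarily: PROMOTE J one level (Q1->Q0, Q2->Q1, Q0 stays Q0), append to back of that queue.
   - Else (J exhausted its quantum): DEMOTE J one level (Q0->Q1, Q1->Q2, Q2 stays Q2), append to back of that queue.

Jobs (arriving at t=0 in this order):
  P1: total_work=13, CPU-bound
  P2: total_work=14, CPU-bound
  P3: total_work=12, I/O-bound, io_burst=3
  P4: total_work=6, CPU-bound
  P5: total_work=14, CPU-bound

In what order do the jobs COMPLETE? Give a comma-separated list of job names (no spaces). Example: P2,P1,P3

t=0-2: P1@Q0 runs 2, rem=11, quantum used, demote→Q1. Q0=[P2,P3,P4,P5] Q1=[P1] Q2=[]
t=2-4: P2@Q0 runs 2, rem=12, quantum used, demote→Q1. Q0=[P3,P4,P5] Q1=[P1,P2] Q2=[]
t=4-6: P3@Q0 runs 2, rem=10, quantum used, demote→Q1. Q0=[P4,P5] Q1=[P1,P2,P3] Q2=[]
t=6-8: P4@Q0 runs 2, rem=4, quantum used, demote→Q1. Q0=[P5] Q1=[P1,P2,P3,P4] Q2=[]
t=8-10: P5@Q0 runs 2, rem=12, quantum used, demote→Q1. Q0=[] Q1=[P1,P2,P3,P4,P5] Q2=[]
t=10-16: P1@Q1 runs 6, rem=5, quantum used, demote→Q2. Q0=[] Q1=[P2,P3,P4,P5] Q2=[P1]
t=16-22: P2@Q1 runs 6, rem=6, quantum used, demote→Q2. Q0=[] Q1=[P3,P4,P5] Q2=[P1,P2]
t=22-25: P3@Q1 runs 3, rem=7, I/O yield, promote→Q0. Q0=[P3] Q1=[P4,P5] Q2=[P1,P2]
t=25-27: P3@Q0 runs 2, rem=5, quantum used, demote→Q1. Q0=[] Q1=[P4,P5,P3] Q2=[P1,P2]
t=27-31: P4@Q1 runs 4, rem=0, completes. Q0=[] Q1=[P5,P3] Q2=[P1,P2]
t=31-37: P5@Q1 runs 6, rem=6, quantum used, demote→Q2. Q0=[] Q1=[P3] Q2=[P1,P2,P5]
t=37-40: P3@Q1 runs 3, rem=2, I/O yield, promote→Q0. Q0=[P3] Q1=[] Q2=[P1,P2,P5]
t=40-42: P3@Q0 runs 2, rem=0, completes. Q0=[] Q1=[] Q2=[P1,P2,P5]
t=42-47: P1@Q2 runs 5, rem=0, completes. Q0=[] Q1=[] Q2=[P2,P5]
t=47-53: P2@Q2 runs 6, rem=0, completes. Q0=[] Q1=[] Q2=[P5]
t=53-59: P5@Q2 runs 6, rem=0, completes. Q0=[] Q1=[] Q2=[]

Answer: P4,P3,P1,P2,P5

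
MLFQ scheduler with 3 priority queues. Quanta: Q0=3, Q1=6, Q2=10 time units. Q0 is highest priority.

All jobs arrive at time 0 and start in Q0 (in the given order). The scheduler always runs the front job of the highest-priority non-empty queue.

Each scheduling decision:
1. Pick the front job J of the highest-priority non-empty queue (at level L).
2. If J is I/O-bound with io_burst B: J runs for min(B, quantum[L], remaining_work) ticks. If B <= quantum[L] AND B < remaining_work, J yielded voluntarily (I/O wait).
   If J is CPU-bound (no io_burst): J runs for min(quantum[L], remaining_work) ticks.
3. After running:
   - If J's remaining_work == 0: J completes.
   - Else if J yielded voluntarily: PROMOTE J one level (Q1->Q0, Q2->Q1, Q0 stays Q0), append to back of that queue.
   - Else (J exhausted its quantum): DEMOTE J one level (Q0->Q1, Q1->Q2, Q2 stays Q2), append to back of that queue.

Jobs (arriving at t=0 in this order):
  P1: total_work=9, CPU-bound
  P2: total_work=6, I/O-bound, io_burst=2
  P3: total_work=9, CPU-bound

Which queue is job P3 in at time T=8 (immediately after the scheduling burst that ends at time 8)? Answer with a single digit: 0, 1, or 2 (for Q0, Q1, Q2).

Answer: 1

Derivation:
t=0-3: P1@Q0 runs 3, rem=6, quantum used, demote→Q1. Q0=[P2,P3] Q1=[P1] Q2=[]
t=3-5: P2@Q0 runs 2, rem=4, I/O yield, promote→Q0. Q0=[P3,P2] Q1=[P1] Q2=[]
t=5-8: P3@Q0 runs 3, rem=6, quantum used, demote→Q1. Q0=[P2] Q1=[P1,P3] Q2=[]
t=8-10: P2@Q0 runs 2, rem=2, I/O yield, promote→Q0. Q0=[P2] Q1=[P1,P3] Q2=[]
t=10-12: P2@Q0 runs 2, rem=0, completes. Q0=[] Q1=[P1,P3] Q2=[]
t=12-18: P1@Q1 runs 6, rem=0, completes. Q0=[] Q1=[P3] Q2=[]
t=18-24: P3@Q1 runs 6, rem=0, completes. Q0=[] Q1=[] Q2=[]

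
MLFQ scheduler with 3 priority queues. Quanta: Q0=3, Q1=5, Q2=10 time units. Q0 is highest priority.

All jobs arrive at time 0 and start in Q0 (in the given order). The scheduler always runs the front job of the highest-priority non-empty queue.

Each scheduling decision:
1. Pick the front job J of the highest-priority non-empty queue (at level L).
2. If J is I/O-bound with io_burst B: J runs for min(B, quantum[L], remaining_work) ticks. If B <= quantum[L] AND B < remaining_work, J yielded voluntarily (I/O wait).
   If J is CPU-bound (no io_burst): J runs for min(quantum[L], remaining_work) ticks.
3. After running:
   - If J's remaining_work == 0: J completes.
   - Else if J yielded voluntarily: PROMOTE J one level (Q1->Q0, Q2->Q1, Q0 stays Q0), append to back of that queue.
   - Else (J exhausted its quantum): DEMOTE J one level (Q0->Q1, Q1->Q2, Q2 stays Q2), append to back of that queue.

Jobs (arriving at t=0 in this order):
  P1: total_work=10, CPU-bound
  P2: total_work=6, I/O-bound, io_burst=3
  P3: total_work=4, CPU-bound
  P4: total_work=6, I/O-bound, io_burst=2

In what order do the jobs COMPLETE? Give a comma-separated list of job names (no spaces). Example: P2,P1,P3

t=0-3: P1@Q0 runs 3, rem=7, quantum used, demote→Q1. Q0=[P2,P3,P4] Q1=[P1] Q2=[]
t=3-6: P2@Q0 runs 3, rem=3, I/O yield, promote→Q0. Q0=[P3,P4,P2] Q1=[P1] Q2=[]
t=6-9: P3@Q0 runs 3, rem=1, quantum used, demote→Q1. Q0=[P4,P2] Q1=[P1,P3] Q2=[]
t=9-11: P4@Q0 runs 2, rem=4, I/O yield, promote→Q0. Q0=[P2,P4] Q1=[P1,P3] Q2=[]
t=11-14: P2@Q0 runs 3, rem=0, completes. Q0=[P4] Q1=[P1,P3] Q2=[]
t=14-16: P4@Q0 runs 2, rem=2, I/O yield, promote→Q0. Q0=[P4] Q1=[P1,P3] Q2=[]
t=16-18: P4@Q0 runs 2, rem=0, completes. Q0=[] Q1=[P1,P3] Q2=[]
t=18-23: P1@Q1 runs 5, rem=2, quantum used, demote→Q2. Q0=[] Q1=[P3] Q2=[P1]
t=23-24: P3@Q1 runs 1, rem=0, completes. Q0=[] Q1=[] Q2=[P1]
t=24-26: P1@Q2 runs 2, rem=0, completes. Q0=[] Q1=[] Q2=[]

Answer: P2,P4,P3,P1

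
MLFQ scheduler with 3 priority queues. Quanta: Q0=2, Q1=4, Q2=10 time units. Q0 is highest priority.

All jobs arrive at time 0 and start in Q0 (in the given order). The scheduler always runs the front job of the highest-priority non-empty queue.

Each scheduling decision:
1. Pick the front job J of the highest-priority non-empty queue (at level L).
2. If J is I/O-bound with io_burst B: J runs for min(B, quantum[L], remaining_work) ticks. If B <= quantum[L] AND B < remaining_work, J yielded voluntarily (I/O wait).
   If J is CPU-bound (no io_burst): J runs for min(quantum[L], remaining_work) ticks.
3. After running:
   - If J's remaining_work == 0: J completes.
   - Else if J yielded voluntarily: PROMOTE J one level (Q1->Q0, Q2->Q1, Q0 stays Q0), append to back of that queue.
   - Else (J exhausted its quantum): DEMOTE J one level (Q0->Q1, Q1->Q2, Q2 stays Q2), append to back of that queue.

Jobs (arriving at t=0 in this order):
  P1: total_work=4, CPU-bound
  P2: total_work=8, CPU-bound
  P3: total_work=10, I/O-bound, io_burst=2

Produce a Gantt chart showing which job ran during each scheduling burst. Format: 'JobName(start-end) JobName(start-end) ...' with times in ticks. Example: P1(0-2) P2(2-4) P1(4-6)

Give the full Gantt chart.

t=0-2: P1@Q0 runs 2, rem=2, quantum used, demote→Q1. Q0=[P2,P3] Q1=[P1] Q2=[]
t=2-4: P2@Q0 runs 2, rem=6, quantum used, demote→Q1. Q0=[P3] Q1=[P1,P2] Q2=[]
t=4-6: P3@Q0 runs 2, rem=8, I/O yield, promote→Q0. Q0=[P3] Q1=[P1,P2] Q2=[]
t=6-8: P3@Q0 runs 2, rem=6, I/O yield, promote→Q0. Q0=[P3] Q1=[P1,P2] Q2=[]
t=8-10: P3@Q0 runs 2, rem=4, I/O yield, promote→Q0. Q0=[P3] Q1=[P1,P2] Q2=[]
t=10-12: P3@Q0 runs 2, rem=2, I/O yield, promote→Q0. Q0=[P3] Q1=[P1,P2] Q2=[]
t=12-14: P3@Q0 runs 2, rem=0, completes. Q0=[] Q1=[P1,P2] Q2=[]
t=14-16: P1@Q1 runs 2, rem=0, completes. Q0=[] Q1=[P2] Q2=[]
t=16-20: P2@Q1 runs 4, rem=2, quantum used, demote→Q2. Q0=[] Q1=[] Q2=[P2]
t=20-22: P2@Q2 runs 2, rem=0, completes. Q0=[] Q1=[] Q2=[]

Answer: P1(0-2) P2(2-4) P3(4-6) P3(6-8) P3(8-10) P3(10-12) P3(12-14) P1(14-16) P2(16-20) P2(20-22)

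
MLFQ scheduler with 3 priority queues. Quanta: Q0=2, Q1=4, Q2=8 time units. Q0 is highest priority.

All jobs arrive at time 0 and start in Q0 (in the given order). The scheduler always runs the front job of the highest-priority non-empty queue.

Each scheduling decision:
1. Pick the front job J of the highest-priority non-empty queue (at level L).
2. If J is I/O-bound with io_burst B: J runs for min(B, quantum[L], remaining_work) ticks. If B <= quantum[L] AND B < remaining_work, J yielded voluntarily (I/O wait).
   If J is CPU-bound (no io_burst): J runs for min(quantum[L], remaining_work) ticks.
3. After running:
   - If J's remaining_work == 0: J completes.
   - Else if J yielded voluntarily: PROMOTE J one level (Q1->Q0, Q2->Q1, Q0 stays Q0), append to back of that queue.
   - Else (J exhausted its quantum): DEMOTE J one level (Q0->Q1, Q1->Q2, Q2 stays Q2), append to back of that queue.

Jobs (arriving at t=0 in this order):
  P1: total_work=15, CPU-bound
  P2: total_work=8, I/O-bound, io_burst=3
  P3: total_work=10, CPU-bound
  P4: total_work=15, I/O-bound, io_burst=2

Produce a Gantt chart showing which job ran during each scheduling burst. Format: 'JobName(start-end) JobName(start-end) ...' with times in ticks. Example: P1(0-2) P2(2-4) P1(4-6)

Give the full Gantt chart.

t=0-2: P1@Q0 runs 2, rem=13, quantum used, demote→Q1. Q0=[P2,P3,P4] Q1=[P1] Q2=[]
t=2-4: P2@Q0 runs 2, rem=6, quantum used, demote→Q1. Q0=[P3,P4] Q1=[P1,P2] Q2=[]
t=4-6: P3@Q0 runs 2, rem=8, quantum used, demote→Q1. Q0=[P4] Q1=[P1,P2,P3] Q2=[]
t=6-8: P4@Q0 runs 2, rem=13, I/O yield, promote→Q0. Q0=[P4] Q1=[P1,P2,P3] Q2=[]
t=8-10: P4@Q0 runs 2, rem=11, I/O yield, promote→Q0. Q0=[P4] Q1=[P1,P2,P3] Q2=[]
t=10-12: P4@Q0 runs 2, rem=9, I/O yield, promote→Q0. Q0=[P4] Q1=[P1,P2,P3] Q2=[]
t=12-14: P4@Q0 runs 2, rem=7, I/O yield, promote→Q0. Q0=[P4] Q1=[P1,P2,P3] Q2=[]
t=14-16: P4@Q0 runs 2, rem=5, I/O yield, promote→Q0. Q0=[P4] Q1=[P1,P2,P3] Q2=[]
t=16-18: P4@Q0 runs 2, rem=3, I/O yield, promote→Q0. Q0=[P4] Q1=[P1,P2,P3] Q2=[]
t=18-20: P4@Q0 runs 2, rem=1, I/O yield, promote→Q0. Q0=[P4] Q1=[P1,P2,P3] Q2=[]
t=20-21: P4@Q0 runs 1, rem=0, completes. Q0=[] Q1=[P1,P2,P3] Q2=[]
t=21-25: P1@Q1 runs 4, rem=9, quantum used, demote→Q2. Q0=[] Q1=[P2,P3] Q2=[P1]
t=25-28: P2@Q1 runs 3, rem=3, I/O yield, promote→Q0. Q0=[P2] Q1=[P3] Q2=[P1]
t=28-30: P2@Q0 runs 2, rem=1, quantum used, demote→Q1. Q0=[] Q1=[P3,P2] Q2=[P1]
t=30-34: P3@Q1 runs 4, rem=4, quantum used, demote→Q2. Q0=[] Q1=[P2] Q2=[P1,P3]
t=34-35: P2@Q1 runs 1, rem=0, completes. Q0=[] Q1=[] Q2=[P1,P3]
t=35-43: P1@Q2 runs 8, rem=1, quantum used, demote→Q2. Q0=[] Q1=[] Q2=[P3,P1]
t=43-47: P3@Q2 runs 4, rem=0, completes. Q0=[] Q1=[] Q2=[P1]
t=47-48: P1@Q2 runs 1, rem=0, completes. Q0=[] Q1=[] Q2=[]

Answer: P1(0-2) P2(2-4) P3(4-6) P4(6-8) P4(8-10) P4(10-12) P4(12-14) P4(14-16) P4(16-18) P4(18-20) P4(20-21) P1(21-25) P2(25-28) P2(28-30) P3(30-34) P2(34-35) P1(35-43) P3(43-47) P1(47-48)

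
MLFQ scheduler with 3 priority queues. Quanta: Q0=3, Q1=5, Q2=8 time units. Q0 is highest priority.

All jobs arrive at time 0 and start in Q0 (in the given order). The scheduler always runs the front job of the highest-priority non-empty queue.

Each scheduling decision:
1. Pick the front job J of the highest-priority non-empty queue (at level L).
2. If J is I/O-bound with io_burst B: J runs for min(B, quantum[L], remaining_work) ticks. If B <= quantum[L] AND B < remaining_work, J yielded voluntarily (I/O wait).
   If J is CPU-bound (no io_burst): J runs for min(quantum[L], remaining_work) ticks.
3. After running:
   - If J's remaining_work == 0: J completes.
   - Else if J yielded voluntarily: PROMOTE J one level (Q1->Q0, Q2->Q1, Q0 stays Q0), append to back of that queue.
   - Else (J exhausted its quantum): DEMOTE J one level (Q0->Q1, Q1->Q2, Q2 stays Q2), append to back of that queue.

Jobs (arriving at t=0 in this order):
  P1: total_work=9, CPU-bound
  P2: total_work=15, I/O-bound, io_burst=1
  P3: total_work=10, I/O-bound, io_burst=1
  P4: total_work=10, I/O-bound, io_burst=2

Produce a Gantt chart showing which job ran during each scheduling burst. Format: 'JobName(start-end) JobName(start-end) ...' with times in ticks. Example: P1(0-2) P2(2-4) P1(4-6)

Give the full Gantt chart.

Answer: P1(0-3) P2(3-4) P3(4-5) P4(5-7) P2(7-8) P3(8-9) P4(9-11) P2(11-12) P3(12-13) P4(13-15) P2(15-16) P3(16-17) P4(17-19) P2(19-20) P3(20-21) P4(21-23) P2(23-24) P3(24-25) P2(25-26) P3(26-27) P2(27-28) P3(28-29) P2(29-30) P3(30-31) P2(31-32) P3(32-33) P2(33-34) P2(34-35) P2(35-36) P2(36-37) P2(37-38) P1(38-43) P1(43-44)

Derivation:
t=0-3: P1@Q0 runs 3, rem=6, quantum used, demote→Q1. Q0=[P2,P3,P4] Q1=[P1] Q2=[]
t=3-4: P2@Q0 runs 1, rem=14, I/O yield, promote→Q0. Q0=[P3,P4,P2] Q1=[P1] Q2=[]
t=4-5: P3@Q0 runs 1, rem=9, I/O yield, promote→Q0. Q0=[P4,P2,P3] Q1=[P1] Q2=[]
t=5-7: P4@Q0 runs 2, rem=8, I/O yield, promote→Q0. Q0=[P2,P3,P4] Q1=[P1] Q2=[]
t=7-8: P2@Q0 runs 1, rem=13, I/O yield, promote→Q0. Q0=[P3,P4,P2] Q1=[P1] Q2=[]
t=8-9: P3@Q0 runs 1, rem=8, I/O yield, promote→Q0. Q0=[P4,P2,P3] Q1=[P1] Q2=[]
t=9-11: P4@Q0 runs 2, rem=6, I/O yield, promote→Q0. Q0=[P2,P3,P4] Q1=[P1] Q2=[]
t=11-12: P2@Q0 runs 1, rem=12, I/O yield, promote→Q0. Q0=[P3,P4,P2] Q1=[P1] Q2=[]
t=12-13: P3@Q0 runs 1, rem=7, I/O yield, promote→Q0. Q0=[P4,P2,P3] Q1=[P1] Q2=[]
t=13-15: P4@Q0 runs 2, rem=4, I/O yield, promote→Q0. Q0=[P2,P3,P4] Q1=[P1] Q2=[]
t=15-16: P2@Q0 runs 1, rem=11, I/O yield, promote→Q0. Q0=[P3,P4,P2] Q1=[P1] Q2=[]
t=16-17: P3@Q0 runs 1, rem=6, I/O yield, promote→Q0. Q0=[P4,P2,P3] Q1=[P1] Q2=[]
t=17-19: P4@Q0 runs 2, rem=2, I/O yield, promote→Q0. Q0=[P2,P3,P4] Q1=[P1] Q2=[]
t=19-20: P2@Q0 runs 1, rem=10, I/O yield, promote→Q0. Q0=[P3,P4,P2] Q1=[P1] Q2=[]
t=20-21: P3@Q0 runs 1, rem=5, I/O yield, promote→Q0. Q0=[P4,P2,P3] Q1=[P1] Q2=[]
t=21-23: P4@Q0 runs 2, rem=0, completes. Q0=[P2,P3] Q1=[P1] Q2=[]
t=23-24: P2@Q0 runs 1, rem=9, I/O yield, promote→Q0. Q0=[P3,P2] Q1=[P1] Q2=[]
t=24-25: P3@Q0 runs 1, rem=4, I/O yield, promote→Q0. Q0=[P2,P3] Q1=[P1] Q2=[]
t=25-26: P2@Q0 runs 1, rem=8, I/O yield, promote→Q0. Q0=[P3,P2] Q1=[P1] Q2=[]
t=26-27: P3@Q0 runs 1, rem=3, I/O yield, promote→Q0. Q0=[P2,P3] Q1=[P1] Q2=[]
t=27-28: P2@Q0 runs 1, rem=7, I/O yield, promote→Q0. Q0=[P3,P2] Q1=[P1] Q2=[]
t=28-29: P3@Q0 runs 1, rem=2, I/O yield, promote→Q0. Q0=[P2,P3] Q1=[P1] Q2=[]
t=29-30: P2@Q0 runs 1, rem=6, I/O yield, promote→Q0. Q0=[P3,P2] Q1=[P1] Q2=[]
t=30-31: P3@Q0 runs 1, rem=1, I/O yield, promote→Q0. Q0=[P2,P3] Q1=[P1] Q2=[]
t=31-32: P2@Q0 runs 1, rem=5, I/O yield, promote→Q0. Q0=[P3,P2] Q1=[P1] Q2=[]
t=32-33: P3@Q0 runs 1, rem=0, completes. Q0=[P2] Q1=[P1] Q2=[]
t=33-34: P2@Q0 runs 1, rem=4, I/O yield, promote→Q0. Q0=[P2] Q1=[P1] Q2=[]
t=34-35: P2@Q0 runs 1, rem=3, I/O yield, promote→Q0. Q0=[P2] Q1=[P1] Q2=[]
t=35-36: P2@Q0 runs 1, rem=2, I/O yield, promote→Q0. Q0=[P2] Q1=[P1] Q2=[]
t=36-37: P2@Q0 runs 1, rem=1, I/O yield, promote→Q0. Q0=[P2] Q1=[P1] Q2=[]
t=37-38: P2@Q0 runs 1, rem=0, completes. Q0=[] Q1=[P1] Q2=[]
t=38-43: P1@Q1 runs 5, rem=1, quantum used, demote→Q2. Q0=[] Q1=[] Q2=[P1]
t=43-44: P1@Q2 runs 1, rem=0, completes. Q0=[] Q1=[] Q2=[]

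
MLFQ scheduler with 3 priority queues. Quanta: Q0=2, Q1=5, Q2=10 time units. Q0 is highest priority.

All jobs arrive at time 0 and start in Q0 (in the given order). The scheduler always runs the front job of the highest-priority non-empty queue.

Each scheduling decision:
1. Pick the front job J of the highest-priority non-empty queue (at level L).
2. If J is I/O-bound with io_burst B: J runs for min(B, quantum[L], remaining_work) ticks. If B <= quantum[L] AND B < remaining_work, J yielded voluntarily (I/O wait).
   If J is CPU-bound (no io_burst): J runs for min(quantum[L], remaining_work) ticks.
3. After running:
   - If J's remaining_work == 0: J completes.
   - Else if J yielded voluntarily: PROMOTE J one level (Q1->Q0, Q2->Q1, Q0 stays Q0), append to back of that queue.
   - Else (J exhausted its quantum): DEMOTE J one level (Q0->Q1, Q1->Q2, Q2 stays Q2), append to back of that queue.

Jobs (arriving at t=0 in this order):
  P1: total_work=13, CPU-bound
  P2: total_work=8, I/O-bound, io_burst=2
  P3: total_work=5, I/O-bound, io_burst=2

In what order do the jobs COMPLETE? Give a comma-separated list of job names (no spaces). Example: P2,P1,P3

Answer: P3,P2,P1

Derivation:
t=0-2: P1@Q0 runs 2, rem=11, quantum used, demote→Q1. Q0=[P2,P3] Q1=[P1] Q2=[]
t=2-4: P2@Q0 runs 2, rem=6, I/O yield, promote→Q0. Q0=[P3,P2] Q1=[P1] Q2=[]
t=4-6: P3@Q0 runs 2, rem=3, I/O yield, promote→Q0. Q0=[P2,P3] Q1=[P1] Q2=[]
t=6-8: P2@Q0 runs 2, rem=4, I/O yield, promote→Q0. Q0=[P3,P2] Q1=[P1] Q2=[]
t=8-10: P3@Q0 runs 2, rem=1, I/O yield, promote→Q0. Q0=[P2,P3] Q1=[P1] Q2=[]
t=10-12: P2@Q0 runs 2, rem=2, I/O yield, promote→Q0. Q0=[P3,P2] Q1=[P1] Q2=[]
t=12-13: P3@Q0 runs 1, rem=0, completes. Q0=[P2] Q1=[P1] Q2=[]
t=13-15: P2@Q0 runs 2, rem=0, completes. Q0=[] Q1=[P1] Q2=[]
t=15-20: P1@Q1 runs 5, rem=6, quantum used, demote→Q2. Q0=[] Q1=[] Q2=[P1]
t=20-26: P1@Q2 runs 6, rem=0, completes. Q0=[] Q1=[] Q2=[]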